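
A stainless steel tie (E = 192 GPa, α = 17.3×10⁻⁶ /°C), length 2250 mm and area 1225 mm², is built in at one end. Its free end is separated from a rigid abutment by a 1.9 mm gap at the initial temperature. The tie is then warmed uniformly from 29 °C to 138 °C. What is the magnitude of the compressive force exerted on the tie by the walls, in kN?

P ≈ 245 kN

If the wall were absent the tie would grow by αΔT L = 17.3×10⁻⁶ × 109 × 2250 = 4.243 mm.
After closing the 1.9 mm clearance, 4.243 − 1.9 = 2.343 mm of expansion remains to be suppressed by the wall.
That suppressed elongation corresponds to σ = E·Δ/L = 192×10³ × 2.343/2250 = 199.9 MPa.
Force on the wall = σA = 199.9 × 1225 mm² = 244.9 kN.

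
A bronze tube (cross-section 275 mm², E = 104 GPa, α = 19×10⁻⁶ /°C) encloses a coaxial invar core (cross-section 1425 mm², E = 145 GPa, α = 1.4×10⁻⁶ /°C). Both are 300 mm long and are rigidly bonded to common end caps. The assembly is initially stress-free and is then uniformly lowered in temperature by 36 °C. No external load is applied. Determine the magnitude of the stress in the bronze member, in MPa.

σ ≈ 57.9 MPa (tensile)

The bronze has the larger α, so on cooling it would change length more than the invar if both were free. The rigid plates force a common final length, so the bronze is put into tension and the invar into compression, with equal and opposite forces P (no external load).
Equating the net (thermal + elastic) strains gives |α₁ − α₂|·ΔT = P·[1/(A₁E₁) + 1/(A₂E₂)].
|α₁ − α₂|·ΔT = 17.6×10⁻⁶ × 36 = 0.0006336.
1/(A₁E₁) + 1/(A₂E₂) = 1/(275×104×10³) + 1/(1425×145×10³) = 3.98×10⁻⁸ N⁻¹.
P = 0.0006336 / 3.98×10⁻⁸ = 15920 N = 15.92 kN.
σ_{bronze} = P/A₁ = 15920/275 = 57.88 MPa, tensile.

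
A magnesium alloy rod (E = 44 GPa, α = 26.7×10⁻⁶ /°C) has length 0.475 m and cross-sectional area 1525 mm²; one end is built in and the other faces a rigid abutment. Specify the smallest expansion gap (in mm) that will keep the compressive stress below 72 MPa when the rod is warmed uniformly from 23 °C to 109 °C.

Free expansion if unrestrained: δ_free = αΔT L = 26.7×10⁻⁶ × 86 × 475 = 1.091 mm.
A stress of 72 MPa corresponds to the wall pushing the rod back by σL/E = 72×475/(44×10³) = 0.7773 mm.
So the gap has to take up the difference, g_min = δ_free − σL/E = 1.091 − 0.7773 = 0.3134 mm.

g ≈ 0.313 mm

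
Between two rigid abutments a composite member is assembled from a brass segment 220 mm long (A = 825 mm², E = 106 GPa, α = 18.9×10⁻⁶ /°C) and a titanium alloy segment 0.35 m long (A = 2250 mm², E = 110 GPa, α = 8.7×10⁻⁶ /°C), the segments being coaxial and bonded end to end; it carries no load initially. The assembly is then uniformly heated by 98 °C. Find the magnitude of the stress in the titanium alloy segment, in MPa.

σ ≈ 79.8 MPa (compressive)

Free thermal expansion of the whole bar: Σ αᵢΔT Lᵢ = 18.9×10⁻⁶×98×220 + 8.7×10⁻⁶×98×350 = 0.7059 mm.
The walls prevent any net length change, so an axial force P (same in every segment) develops. Compatibility: P · Σ Lᵢ/(AᵢEᵢ) = δ_free.
Σ Lᵢ/(AᵢEᵢ) = 220/(825×106×10³) + 350/(2250×110×10³) = 3.93×10⁻⁶ mm/N.
Hence P = δ_free / Σ(L/AE) = 0.7059/3.93×10⁻⁶ = 179.6 kN (compressive).
σ_{titanium alloy} = P / A = 179600 / 2250 = 79.83 MPa.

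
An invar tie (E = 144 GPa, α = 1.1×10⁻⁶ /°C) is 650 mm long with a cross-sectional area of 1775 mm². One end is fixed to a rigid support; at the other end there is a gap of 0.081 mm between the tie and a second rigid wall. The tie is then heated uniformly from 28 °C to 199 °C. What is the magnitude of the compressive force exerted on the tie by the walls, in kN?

If the wall were absent the tie would grow by αΔT L = 1.1×10⁻⁶ × 171 × 650 = 0.1223 mm.
The gap closes (δ_free > 0.081 mm) and the wall then resists a further 0.1223 − 0.081 = 0.04127 mm of expansion.
That suppressed elongation corresponds to σ = E·Δ/L = 144×10³ × 0.04127/650 = 9.142 MPa.
Force on the wall = σA = 9.142 × 1775 mm² = 16.23 kN.

P ≈ 16.2 kN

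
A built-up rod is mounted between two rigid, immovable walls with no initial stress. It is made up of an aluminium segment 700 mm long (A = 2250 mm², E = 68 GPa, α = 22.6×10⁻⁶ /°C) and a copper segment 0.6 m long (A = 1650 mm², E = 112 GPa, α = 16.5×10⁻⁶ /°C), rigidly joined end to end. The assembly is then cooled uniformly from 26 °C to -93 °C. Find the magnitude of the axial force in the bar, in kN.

With the walls removed the bar would change length by δ_free = Σ αᵢΔT Lᵢ = 22.6×10⁻⁶×119×700 + 16.5×10⁻⁶×119×600 = 3.061 mm.
The walls prevent any net length change, so an axial force P (same in every segment) develops. Compatibility: P · Σ Lᵢ/(AᵢEᵢ) = δ_free.
The series flexibility is Σ Lᵢ/(AᵢEᵢ) = 700/(2250×68×10³) + 600/(1650×112×10³) = 7.822×10⁻⁶ mm/N.
Hence P = δ_free / Σ(L/AE) = 3.061/7.822×10⁻⁶ = 391.3 kN (tensile).

P ≈ 391 kN (tensile)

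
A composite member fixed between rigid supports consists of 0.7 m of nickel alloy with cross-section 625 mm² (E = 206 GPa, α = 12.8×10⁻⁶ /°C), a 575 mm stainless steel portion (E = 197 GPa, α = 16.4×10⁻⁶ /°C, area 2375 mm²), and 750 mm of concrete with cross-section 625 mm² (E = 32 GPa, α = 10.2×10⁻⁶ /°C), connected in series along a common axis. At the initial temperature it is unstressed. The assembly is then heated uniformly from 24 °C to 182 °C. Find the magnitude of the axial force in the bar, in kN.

With the walls removed the bar would change length by δ_free = Σ αᵢΔT Lᵢ = 12.8×10⁻⁶×158×700 + 16.4×10⁻⁶×158×575 + 10.2×10⁻⁶×158×750 = 4.114 mm.
The walls prevent any net length change, so an axial force P (same in every segment) develops. Compatibility: P · Σ Lᵢ/(AᵢEᵢ) = δ_free.
The series flexibility is Σ Lᵢ/(AᵢEᵢ) = 700/(625×206×10³) + 575/(2375×197×10³) + 750/(625×32×10³) = 4.417×10⁻⁵ mm/N.
Hence P = δ_free / Σ(L/AE) = 4.114/4.417×10⁻⁵ = 93.16 kN (compressive).

P ≈ 93.2 kN (compressive)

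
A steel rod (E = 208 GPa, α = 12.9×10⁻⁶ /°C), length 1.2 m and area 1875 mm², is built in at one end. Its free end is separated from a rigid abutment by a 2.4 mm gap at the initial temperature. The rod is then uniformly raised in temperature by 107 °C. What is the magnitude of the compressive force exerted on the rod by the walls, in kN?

Unrestrained expansion: δ_free = αΔT L = 12.9×10⁻⁶ × 107 × 1200 = 1.656 mm.
This is smaller than the 2.4 mm clearance, so the rod expands freely without reaching the stop — the stress is zero.

P ≈ 0 kN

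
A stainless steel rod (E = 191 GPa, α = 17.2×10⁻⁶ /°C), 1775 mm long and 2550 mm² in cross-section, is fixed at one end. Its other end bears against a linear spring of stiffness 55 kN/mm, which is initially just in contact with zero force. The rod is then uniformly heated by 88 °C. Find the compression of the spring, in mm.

δ ≈ 2.24 mm

If the spring were absent the rod would lengthen by αΔT L = 17.2×10⁻⁶ × 88 × 1775 = 2.687 mm.
With a force P in the spring, the elastic change of the rod is PL/(AE) and that of the spring is P/k; compatibility requires their sum to equal δ_free.
P [ L/(AE) + 1/k ] = δ_free → P [ 1775/(2550×191×10³) + 1/(55×10³) ] = 2.687.
P = 2.687 / 2.183×10⁻⁵ = 123100 N.
Spring compression = P/k = 123100/(55×10³) = 2.238 mm.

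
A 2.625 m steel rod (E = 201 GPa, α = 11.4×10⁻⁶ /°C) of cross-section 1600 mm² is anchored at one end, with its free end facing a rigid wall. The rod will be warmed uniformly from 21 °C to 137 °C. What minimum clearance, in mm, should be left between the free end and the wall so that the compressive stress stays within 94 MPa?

g ≈ 2.24 mm

Free expansion if unrestrained: δ_free = αΔT L = 11.4×10⁻⁶ × 116 × 2625 = 3.471 mm.
A stress of 94 MPa corresponds to the wall pushing the rod back by σL/E = 94×2625/(201×10³) = 1.228 mm.
So the gap has to take up the difference, g_min = δ_free − σL/E = 3.471 − 1.228 = 2.244 mm.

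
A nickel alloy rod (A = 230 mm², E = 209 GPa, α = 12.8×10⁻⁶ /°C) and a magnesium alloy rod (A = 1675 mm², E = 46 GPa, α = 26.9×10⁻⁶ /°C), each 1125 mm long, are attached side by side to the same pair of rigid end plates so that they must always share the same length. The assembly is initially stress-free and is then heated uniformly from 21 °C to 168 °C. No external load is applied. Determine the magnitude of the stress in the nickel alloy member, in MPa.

σ ≈ 267 MPa (tensile)

Equilibrium of a rigid end plate with no external load gives equal and opposite internal forces ±P in the two members. Since α_{magnesium alloy} > α_{nickel alloy}, heating drives the magnesium alloy into compression and the nickel alloy into tension.
Equating the net (thermal + elastic) strains gives |α₁ − α₂|·ΔT = P·[1/(A₁E₁) + 1/(A₂E₂)].
|α₁ − α₂|·ΔT = 14.1×10⁻⁶ × 147 = 0.002073.
1/(A₁E₁) + 1/(A₂E₂) = 1/(230×209×10³) + 1/(1675×46×10³) = 3.378×10⁻⁸ N⁻¹.
P = 0.002073 / 3.378×10⁻⁸ = 61360 N = 61.36 kN.
σ_{nickel alloy} = P/A₁ = 61360/230 = 266.8 MPa, tensile.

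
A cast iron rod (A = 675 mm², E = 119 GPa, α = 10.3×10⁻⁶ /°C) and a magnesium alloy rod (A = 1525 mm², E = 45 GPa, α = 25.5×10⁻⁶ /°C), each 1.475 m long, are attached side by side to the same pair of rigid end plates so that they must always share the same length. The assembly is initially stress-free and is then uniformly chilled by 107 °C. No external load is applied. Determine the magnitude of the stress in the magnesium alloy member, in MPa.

Equilibrium of a rigid end plate with no external load gives equal and opposite internal forces ±P in the two members. Since α_{magnesium alloy} > α_{cast iron}, cooling drives the magnesium alloy into tension and the cast iron into compression.
Equating the net (thermal + elastic) strains gives |α₁ − α₂|·ΔT = P·[1/(A₁E₁) + 1/(A₂E₂)].
|α₁ − α₂|·ΔT = 15.2×10⁻⁶ × 107 = 0.001626.
1/(A₁E₁) + 1/(A₂E₂) = 1/(675×119×10³) + 1/(1525×45×10³) = 2.702×10⁻⁸ N⁻¹.
So P = 0.001626 / 2.702×10⁻⁸ = 60.19 kN.
σ_{magnesium alloy} = P/A₂ = 60190/1525 = 39.47 MPa, tensile.

σ ≈ 39.5 MPa (tensile)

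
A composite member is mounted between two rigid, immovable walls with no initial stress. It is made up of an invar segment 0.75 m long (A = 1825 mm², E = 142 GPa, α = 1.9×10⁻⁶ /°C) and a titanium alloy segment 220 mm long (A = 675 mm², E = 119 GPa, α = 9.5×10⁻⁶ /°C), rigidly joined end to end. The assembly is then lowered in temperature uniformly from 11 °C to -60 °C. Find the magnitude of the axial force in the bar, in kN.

P ≈ 44.3 kN (tensile)

If the supports were absent, the total length change would be Σ αᵢΔT Lᵢ = 1.9×10⁻⁶×71×750 + 9.5×10⁻⁶×71×220 = 0.2496 mm.
The walls prevent any net length change, so an axial force P (same in every segment) develops. Compatibility: P · Σ Lᵢ/(AᵢEᵢ) = δ_free.
Σ Lᵢ/(AᵢEᵢ) = 750/(1825×142×10³) + 220/(675×119×10³) = 5.633×10⁻⁶ mm/N.
Hence P = δ_free / Σ(L/AE) = 0.2496/5.633×10⁻⁶ = 44.3 kN (tensile).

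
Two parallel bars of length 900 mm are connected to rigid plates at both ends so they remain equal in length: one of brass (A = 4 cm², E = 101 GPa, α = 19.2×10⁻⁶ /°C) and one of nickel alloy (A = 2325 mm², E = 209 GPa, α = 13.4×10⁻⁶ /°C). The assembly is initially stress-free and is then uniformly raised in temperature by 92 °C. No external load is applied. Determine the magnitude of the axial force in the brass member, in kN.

The brass has the larger α, so on heating it would change length more than the nickel alloy if both were free. The rigid plates force a common final length, so the brass is put into compression and the nickel alloy into tension, with equal and opposite forces P (no external load).
Compatibility of the two members (thermal + elastic change equal): (α₁ − α₂)ΔT = P·[1/(A₁E₁) + 1/(A₂E₂)].
|α₁ − α₂|·ΔT = 5.8×10⁻⁶ × 92 = 0.0005336.
1/(A₁E₁) + 1/(A₂E₂) = 1/(400×101×10³) + 1/(2325×209×10³) = 2.681×10⁻⁸ N⁻¹.
P = 0.0005336 / 2.681×10⁻⁸ = 19900 N = 19.9 kN.

P ≈ 19.9 kN (compressive in the brass)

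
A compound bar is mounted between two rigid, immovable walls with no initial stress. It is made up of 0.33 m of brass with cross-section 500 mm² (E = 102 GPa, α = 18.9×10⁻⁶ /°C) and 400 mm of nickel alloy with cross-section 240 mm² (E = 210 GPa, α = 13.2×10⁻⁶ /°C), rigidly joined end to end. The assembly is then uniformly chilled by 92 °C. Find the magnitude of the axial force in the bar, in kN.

P ≈ 73.5 kN (tensile)

With the walls removed the bar would change length by δ_free = Σ αᵢΔT Lᵢ = 18.9×10⁻⁶×92×330 + 13.2×10⁻⁶×92×400 = 1.06 mm.
Since the ends are fixed, an axial force P builds up, equal in every segment, with P · Σ Lᵢ/(AᵢEᵢ) = δ_free.
The series flexibility is Σ Lᵢ/(AᵢEᵢ) = 330/(500×102×10³) + 400/(240×210×10³) = 1.441×10⁻⁵ mm/N.
So P = 1.06 / 1.441×10⁻⁵ = 73.54 kN, tensile.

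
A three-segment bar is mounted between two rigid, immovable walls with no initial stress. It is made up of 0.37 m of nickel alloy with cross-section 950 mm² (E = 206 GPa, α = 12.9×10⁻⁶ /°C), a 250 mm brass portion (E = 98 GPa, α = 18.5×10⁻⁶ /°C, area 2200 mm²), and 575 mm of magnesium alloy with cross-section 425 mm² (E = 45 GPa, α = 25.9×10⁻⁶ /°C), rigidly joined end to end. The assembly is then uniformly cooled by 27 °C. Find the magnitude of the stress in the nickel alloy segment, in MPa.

σ ≈ 20.8 MPa (tensile)

If the supports were absent, the total length change would be Σ αᵢΔT Lᵢ = 12.9×10⁻⁶×27×370 + 18.5×10⁻⁶×27×250 + 25.9×10⁻⁶×27×575 = 0.6558 mm.
The walls prevent any net length change, so an axial force P (same in every segment) develops. Compatibility: P · Σ Lᵢ/(AᵢEᵢ) = δ_free.
Σ Lᵢ/(AᵢEᵢ) = 370/(950×206×10³) + 250/(2200×98×10³) + 575/(425×45×10³) = 3.312×10⁻⁵ mm/N.
Hence P = δ_free / Σ(L/AE) = 0.6558/3.312×10⁻⁵ = 19.8 kN (tensile).
σ_{nickel alloy} = P / A = 19800 / 950 = 20.85 MPa.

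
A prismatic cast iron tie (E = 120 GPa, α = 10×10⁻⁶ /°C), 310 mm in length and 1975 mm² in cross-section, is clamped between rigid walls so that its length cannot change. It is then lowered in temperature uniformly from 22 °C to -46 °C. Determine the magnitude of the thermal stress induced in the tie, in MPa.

Because both ends are immovable the net strain is zero, and the suppressed thermal strain is αΔT = 10×10⁻⁶ × 68 = 680×10⁻⁶.
The stress required to suppress this strain is σ = Eε = 120×10³ × 680×10⁻⁶ = 81.6 MPa, tensile since the tie is trying to contract.

σ ≈ 81.6 MPa (tensile)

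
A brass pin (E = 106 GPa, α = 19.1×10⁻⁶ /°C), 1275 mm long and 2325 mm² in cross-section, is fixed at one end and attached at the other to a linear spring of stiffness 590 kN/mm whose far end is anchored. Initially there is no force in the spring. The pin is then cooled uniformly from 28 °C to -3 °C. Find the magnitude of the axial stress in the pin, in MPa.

σ ≈ 47.3 MPa (tensile)

If the spring were absent the pin would shorten by αΔT L = 19.1×10⁻⁶ × 31 × 1275 = 0.7549 mm.
With a force P in the spring, the elastic change of the pin is PL/(AE) and that of the spring is P/k; compatibility requires their sum to equal δ_free.
P [ L/(AE) + 1/k ] = δ_free → P [ 1275/(2325×106×10³) + 1/(590×10³) ] = 0.7549.
P = 0.7549 / 6.868×10⁻⁶ = 109900 N.
σ = P/A = 109900/2325 = 47.27 MPa.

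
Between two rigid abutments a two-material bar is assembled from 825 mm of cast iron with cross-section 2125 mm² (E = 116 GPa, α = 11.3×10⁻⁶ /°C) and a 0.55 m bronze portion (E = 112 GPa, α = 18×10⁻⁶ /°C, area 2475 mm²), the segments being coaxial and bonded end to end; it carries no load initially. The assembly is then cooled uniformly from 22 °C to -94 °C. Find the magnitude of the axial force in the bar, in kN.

P ≈ 418 kN (tensile)

If the supports were absent, the total length change would be Σ αᵢΔT Lᵢ = 11.3×10⁻⁶×116×825 + 18×10⁻⁶×116×550 = 2.23 mm.
Since the ends are fixed, an axial force P builds up, equal in every segment, with P · Σ Lᵢ/(AᵢEᵢ) = δ_free.
The series flexibility is Σ Lᵢ/(AᵢEᵢ) = 825/(2125×116×10³) + 550/(2475×112×10³) = 5.331×10⁻⁶ mm/N.
Hence P = δ_free / Σ(L/AE) = 2.23/5.331×10⁻⁶ = 418.3 kN (tensile).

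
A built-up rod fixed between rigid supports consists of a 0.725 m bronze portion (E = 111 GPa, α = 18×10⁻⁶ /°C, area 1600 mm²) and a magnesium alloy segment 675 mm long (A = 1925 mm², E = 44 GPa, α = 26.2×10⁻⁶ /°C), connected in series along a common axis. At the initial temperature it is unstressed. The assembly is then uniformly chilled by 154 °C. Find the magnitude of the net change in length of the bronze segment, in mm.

If the supports were absent, the total length change would be Σ αᵢΔT Lᵢ = 18×10⁻⁶×154×725 + 26.2×10⁻⁶×154×675 = 4.733 mm.
Since the ends are fixed, an axial force P builds up, equal in every segment, with P · Σ Lᵢ/(AᵢEᵢ) = δ_free.
The series flexibility is Σ Lᵢ/(AᵢEᵢ) = 725/(1600×111×10³) + 675/(1925×44×10³) = 1.205×10⁻⁵ mm/N.
P = 4.733 / 1.205×10⁻⁵ = 392700 N = 392.7 kN, tensile.
For the bronze segment, free thermal change = 18×10⁻⁶×154×725 = 2.01 mm and elastic change from P = 392700×725/(1600×111×10³) = 1.603 mm; these oppose, so the net change is 0.406 mm (segment shortens).

|ΔL| ≈ 0.406 mm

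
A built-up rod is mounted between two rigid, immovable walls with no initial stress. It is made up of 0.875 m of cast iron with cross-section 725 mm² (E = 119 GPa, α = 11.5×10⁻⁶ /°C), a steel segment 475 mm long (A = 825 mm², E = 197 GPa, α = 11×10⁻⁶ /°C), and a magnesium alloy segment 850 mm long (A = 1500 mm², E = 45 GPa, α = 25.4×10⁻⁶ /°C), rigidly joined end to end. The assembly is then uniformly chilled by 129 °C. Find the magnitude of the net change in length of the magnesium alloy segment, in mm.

|ΔL| ≈ 0.45 mm

With the walls removed the bar would change length by δ_free = Σ αᵢΔT Lᵢ = 11.5×10⁻⁶×129×875 + 11×10⁻⁶×129×475 + 25.4×10⁻⁶×129×850 = 4.757 mm.
The rigid supports impose zero overall length change; the single axial force P common to all segments must satisfy P Σ Lᵢ/(AᵢEᵢ) = δ_free.
The series flexibility is Σ Lᵢ/(AᵢEᵢ) = 875/(725×119×10³) + 475/(825×197×10³) + 850/(1500×45×10³) = 2.566×10⁻⁵ mm/N.
P = 4.757 / 2.566×10⁻⁵ = 185400 N = 185.4 kN, tensile.
For the magnesium alloy segment, free thermal change = 25.4×10⁻⁶×129×850 = 2.785 mm and elastic change from P = 185400×850/(1500×45×10³) = 2.335 mm; these oppose, so the net change is 0.45 mm (segment shortens).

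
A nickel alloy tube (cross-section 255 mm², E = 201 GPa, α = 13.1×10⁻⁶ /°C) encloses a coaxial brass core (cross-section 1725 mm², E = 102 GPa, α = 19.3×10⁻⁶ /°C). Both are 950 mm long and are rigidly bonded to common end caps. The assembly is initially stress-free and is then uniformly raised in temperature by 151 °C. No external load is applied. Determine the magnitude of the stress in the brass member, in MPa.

Both members must finish at the same length. With the larger α, the brass tends to over-expand; the plates restrain it, putting the brass in compression and the nickel alloy in tension. With no external load the two internal forces are equal and opposite, magnitude P.
Setting the final lengths equal and cancelling L: (α₁ − α₂)ΔT = P/(A₁E₁) + P/(A₂E₂).
|α₁ − α₂|·ΔT = 6.2×10⁻⁶ × 151 = 0.0009362.
1/(A₁E₁) + 1/(A₂E₂) = 1/(255×201×10³) + 1/(1725×102×10³) = 2.519×10⁻⁸ N⁻¹.
P = 0.0009362 / 2.519×10⁻⁸ = 37160 N = 37.16 kN.
σ_{brass} = P/A₂ = 37160/1725 = 21.54 MPa, compressive.

σ ≈ 21.5 MPa (compressive)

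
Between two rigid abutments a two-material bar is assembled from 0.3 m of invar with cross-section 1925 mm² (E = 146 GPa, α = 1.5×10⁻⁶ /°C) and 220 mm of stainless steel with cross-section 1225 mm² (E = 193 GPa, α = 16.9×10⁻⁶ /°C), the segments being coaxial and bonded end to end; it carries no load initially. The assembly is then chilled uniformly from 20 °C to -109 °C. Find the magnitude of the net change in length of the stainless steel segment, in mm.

|ΔL| ≈ 0.229 mm

Free thermal contraction of the whole bar: Σ αᵢΔT Lᵢ = 1.5×10⁻⁶×129×300 + 16.9×10⁻⁶×129×220 = 0.5377 mm.
The rigid supports impose zero overall length change; the single axial force P common to all segments must satisfy P Σ Lᵢ/(AᵢEᵢ) = δ_free.
The series flexibility is Σ Lᵢ/(AᵢEᵢ) = 300/(1925×146×10³) + 220/(1225×193×10³) = 1.998×10⁻⁶ mm/N.
P = 0.5377 / 1.998×10⁻⁶ = 269100 N = 269.1 kN, tensile.
For the stainless steel segment, free thermal change = 16.9×10⁻⁶×129×220 = 0.4796 mm and elastic change from P = 269100×220/(1225×193×10³) = 0.2504 mm; these oppose, so the net change is 0.229 mm (segment shortens).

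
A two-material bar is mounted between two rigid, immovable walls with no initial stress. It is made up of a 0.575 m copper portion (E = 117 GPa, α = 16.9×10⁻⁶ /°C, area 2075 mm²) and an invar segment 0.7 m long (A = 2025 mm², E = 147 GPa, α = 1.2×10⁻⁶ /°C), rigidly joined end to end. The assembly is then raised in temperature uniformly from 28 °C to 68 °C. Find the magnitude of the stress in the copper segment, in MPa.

Free thermal expansion of the whole bar: Σ αᵢΔT Lᵢ = 16.9×10⁻⁶×40×575 + 1.2×10⁻⁶×40×700 = 0.4223 mm.
The walls prevent any net length change, so an axial force P (same in every segment) develops. Compatibility: P · Σ Lᵢ/(AᵢEᵢ) = δ_free.
The series flexibility is Σ Lᵢ/(AᵢEᵢ) = 575/(2075×117×10³) + 700/(2025×147×10³) = 4.72×10⁻⁶ mm/N.
P = 0.4223 / 4.72×10⁻⁶ = 89470 N = 89.47 kN, compressive.
σ_{copper} = P / A = 89470 / 2075 = 43.12 MPa.

σ ≈ 43.1 MPa (compressive)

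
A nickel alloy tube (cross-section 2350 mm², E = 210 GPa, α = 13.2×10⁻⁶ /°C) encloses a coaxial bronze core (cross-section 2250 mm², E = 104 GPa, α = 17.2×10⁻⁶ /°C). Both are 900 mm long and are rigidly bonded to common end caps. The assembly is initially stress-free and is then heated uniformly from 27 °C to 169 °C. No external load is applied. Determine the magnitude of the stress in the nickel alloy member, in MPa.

Both members must finish at the same length. With the larger α, the bronze tends to over-expand; the plates restrain it, putting the bronze in compression and the nickel alloy in tension. With no external load the two internal forces are equal and opposite, magnitude P.
Compatibility of the two members (thermal + elastic change equal): (α₁ − α₂)ΔT = P·[1/(A₁E₁) + 1/(A₂E₂)].
|α₁ − α₂|·ΔT = 4×10⁻⁶ × 142 = 0.000568.
1/(A₁E₁) + 1/(A₂E₂) = 1/(2350×210×10³) + 1/(2250×104×10³) = 6.3×10⁻⁹ N⁻¹.
P = 0.000568 / 6.3×10⁻⁹ = 90160 N = 90.16 kN.
σ_{nickel alloy} = P/A₁ = 90160/2350 = 38.37 MPa, tensile.

σ ≈ 38.4 MPa (tensile)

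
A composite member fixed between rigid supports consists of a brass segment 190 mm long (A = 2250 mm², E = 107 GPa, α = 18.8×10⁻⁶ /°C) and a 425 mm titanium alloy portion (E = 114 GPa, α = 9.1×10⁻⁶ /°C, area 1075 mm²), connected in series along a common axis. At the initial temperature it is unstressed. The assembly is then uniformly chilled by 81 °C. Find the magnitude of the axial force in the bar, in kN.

P ≈ 142 kN (tensile)

With the walls removed the bar would change length by δ_free = Σ αᵢΔT Lᵢ = 18.8×10⁻⁶×81×190 + 9.1×10⁻⁶×81×425 = 0.6026 mm.
Since the ends are fixed, an axial force P builds up, equal in every segment, with P · Σ Lᵢ/(AᵢEᵢ) = δ_free.
The series flexibility is Σ Lᵢ/(AᵢEᵢ) = 190/(2250×107×10³) + 425/(1075×114×10³) = 4.257×10⁻⁶ mm/N.
Hence P = δ_free / Σ(L/AE) = 0.6026/4.257×10⁻⁶ = 141.5 kN (tensile).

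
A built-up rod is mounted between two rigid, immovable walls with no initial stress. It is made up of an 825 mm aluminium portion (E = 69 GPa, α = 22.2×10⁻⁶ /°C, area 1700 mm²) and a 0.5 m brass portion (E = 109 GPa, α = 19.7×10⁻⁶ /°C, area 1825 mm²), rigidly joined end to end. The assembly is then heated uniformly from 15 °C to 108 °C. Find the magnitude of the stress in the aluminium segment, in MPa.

σ ≈ 161 MPa (compressive)

With the walls removed the bar would change length by δ_free = Σ αᵢΔT Lᵢ = 22.2×10⁻⁶×93×825 + 19.7×10⁻⁶×93×500 = 2.619 mm.
The rigid supports impose zero overall length change; the single axial force P common to all segments must satisfy P Σ Lᵢ/(AᵢEᵢ) = δ_free.
Σ Lᵢ/(AᵢEᵢ) = 825/(1700×69×10³) + 500/(1825×109×10³) = 9.547×10⁻⁶ mm/N.
Hence P = δ_free / Σ(L/AE) = 2.619/9.547×10⁻⁶ = 274.4 kN (compressive).
σ_{aluminium} = P / A = 274400 / 1700 = 161.4 MPa.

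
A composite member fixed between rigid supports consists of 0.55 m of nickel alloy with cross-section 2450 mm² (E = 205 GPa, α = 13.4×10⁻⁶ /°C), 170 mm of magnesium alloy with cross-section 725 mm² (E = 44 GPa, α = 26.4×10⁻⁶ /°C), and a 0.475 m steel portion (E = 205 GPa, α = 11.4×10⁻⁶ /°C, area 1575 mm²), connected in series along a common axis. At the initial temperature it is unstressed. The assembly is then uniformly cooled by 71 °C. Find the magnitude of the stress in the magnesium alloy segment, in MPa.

With the walls removed the bar would change length by δ_free = Σ αᵢΔT Lᵢ = 13.4×10⁻⁶×71×550 + 26.4×10⁻⁶×71×170 + 11.4×10⁻⁶×71×475 = 1.226 mm.
The rigid supports impose zero overall length change; the single axial force P common to all segments must satisfy P Σ Lᵢ/(AᵢEᵢ) = δ_free.
The series flexibility is Σ Lᵢ/(AᵢEᵢ) = 550/(2450×205×10³) + 170/(725×44×10³) + 475/(1575×205×10³) = 7.895×10⁻⁶ mm/N.
So P = 1.226 / 7.895×10⁻⁶ = 155.3 kN, tensile.
σ_{magnesium alloy} = P / A = 155300 / 725 = 214.2 MPa.

σ ≈ 214 MPa (tensile)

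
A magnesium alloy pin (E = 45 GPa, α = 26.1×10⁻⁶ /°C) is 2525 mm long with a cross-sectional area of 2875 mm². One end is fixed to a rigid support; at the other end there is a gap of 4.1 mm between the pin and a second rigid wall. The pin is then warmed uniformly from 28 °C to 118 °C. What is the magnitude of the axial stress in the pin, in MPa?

If the wall were absent the pin would grow by αΔT L = 26.1×10⁻⁶ × 90 × 2525 = 5.931 mm.
The gap closes (δ_free > 4.1 mm) and the wall then resists a further 5.931 − 4.1 = 1.831 mm of expansion.
Compatibility: PL/(AE) = 1.831 mm, so σ = P/A = E × (1.831/2525) = 32.64 MPa.

σ ≈ 32.6 MPa (compressive)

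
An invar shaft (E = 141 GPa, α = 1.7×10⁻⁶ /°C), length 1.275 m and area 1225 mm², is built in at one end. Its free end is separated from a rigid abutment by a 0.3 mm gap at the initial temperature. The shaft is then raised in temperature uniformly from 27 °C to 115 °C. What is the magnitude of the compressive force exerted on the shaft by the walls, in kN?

P ≈ 0 kN

Unrestrained expansion: δ_free = αΔT L = 1.7×10⁻⁶ × 88 × 1275 = 0.1907 mm.
This is smaller than the 0.3 mm clearance, so the shaft expands freely without reaching the stop — the stress is zero.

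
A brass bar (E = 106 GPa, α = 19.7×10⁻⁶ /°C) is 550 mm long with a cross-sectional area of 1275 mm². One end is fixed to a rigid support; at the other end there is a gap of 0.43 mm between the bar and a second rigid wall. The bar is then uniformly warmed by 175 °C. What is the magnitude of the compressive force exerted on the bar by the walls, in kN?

Free thermal elongation = αΔT L = 19.7×10⁻⁶ × 175 × 550 = 1.896 mm.
After closing the 0.43 mm clearance, 1.896 − 0.43 = 1.466 mm of expansion remains to be suppressed by the wall.
Compatibility: PL/(AE) = 1.466 mm, so σ = P/A = E × (1.466/550) = 282.6 MPa.
P = σA = 282.6 × 1275 = 360.3 kN.

P ≈ 360 kN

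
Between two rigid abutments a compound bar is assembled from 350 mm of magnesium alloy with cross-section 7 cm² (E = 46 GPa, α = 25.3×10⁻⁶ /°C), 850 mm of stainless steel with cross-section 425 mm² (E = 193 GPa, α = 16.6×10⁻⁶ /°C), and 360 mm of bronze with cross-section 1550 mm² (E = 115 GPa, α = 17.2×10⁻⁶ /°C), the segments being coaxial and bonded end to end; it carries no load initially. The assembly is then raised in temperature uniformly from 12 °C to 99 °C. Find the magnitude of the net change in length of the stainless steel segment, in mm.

Free thermal expansion of the whole bar: Σ αᵢΔT Lᵢ = 25.3×10⁻⁶×87×350 + 16.6×10⁻⁶×87×850 + 17.2×10⁻⁶×87×360 = 2.537 mm.
The rigid supports impose zero overall length change; the single axial force P common to all segments must satisfy P Σ Lᵢ/(AᵢEᵢ) = δ_free.
Σ Lᵢ/(AᵢEᵢ) = 350/(700×46×10³) + 850/(425×193×10³) + 360/(1550×115×10³) = 2.325×10⁻⁵ mm/N.
So P = 2.537 / 2.325×10⁻⁵ = 109.1 kN, compressive.
For the stainless steel segment, free thermal change = 16.6×10⁻⁶×87×850 = 1.228 mm and elastic change from P = 109100×850/(425×193×10³) = 1.131 mm; these oppose, so the net change is 0.0971 mm (segment lengthens).

|ΔL| ≈ 0.0971 mm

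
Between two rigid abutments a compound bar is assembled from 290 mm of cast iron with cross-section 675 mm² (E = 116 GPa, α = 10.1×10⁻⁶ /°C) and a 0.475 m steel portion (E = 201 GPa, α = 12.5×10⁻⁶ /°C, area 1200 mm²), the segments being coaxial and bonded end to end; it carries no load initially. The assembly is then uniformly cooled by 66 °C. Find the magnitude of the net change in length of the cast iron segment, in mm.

|ΔL| ≈ 0.189 mm

If the supports were absent, the total length change would be Σ αᵢΔT Lᵢ = 10.1×10⁻⁶×66×290 + 12.5×10⁻⁶×66×475 = 0.5852 mm.
The walls prevent any net length change, so an axial force P (same in every segment) develops. Compatibility: P · Σ Lᵢ/(AᵢEᵢ) = δ_free.
Σ Lᵢ/(AᵢEᵢ) = 290/(675×116×10³) + 475/(1200×201×10³) = 5.673×10⁻⁶ mm/N.
P = 0.5852 / 5.673×10⁻⁶ = 103200 N = 103.2 kN, tensile.
For the cast iron segment, free thermal change = 10.1×10⁻⁶×66×290 = 0.1933 mm and elastic change from P = 103200×290/(675×116×10³) = 0.382 mm; these oppose, so the net change is 0.189 mm (segment lengthens).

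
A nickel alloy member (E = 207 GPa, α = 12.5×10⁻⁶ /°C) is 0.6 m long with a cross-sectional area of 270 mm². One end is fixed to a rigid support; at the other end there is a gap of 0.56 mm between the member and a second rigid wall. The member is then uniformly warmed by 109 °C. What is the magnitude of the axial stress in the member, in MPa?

σ ≈ 88.8 MPa (compressive)

Free thermal elongation = αΔT L = 12.5×10⁻⁶ × 109 × 600 = 0.8175 mm.
The gap closes (δ_free > 0.56 mm) and the wall then resists a further 0.8175 − 0.56 = 0.2575 mm of expansion.
Compatibility: PL/(AE) = 0.2575 mm, so σ = P/A = E × (0.2575/600) = 88.84 MPa.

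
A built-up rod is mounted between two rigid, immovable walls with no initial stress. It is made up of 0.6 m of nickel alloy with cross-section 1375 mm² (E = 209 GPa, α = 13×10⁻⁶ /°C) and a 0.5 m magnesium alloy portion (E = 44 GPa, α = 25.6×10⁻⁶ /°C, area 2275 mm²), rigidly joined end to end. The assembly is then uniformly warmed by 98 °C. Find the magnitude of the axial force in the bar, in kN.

P ≈ 285 kN (compressive)

If the supports were absent, the total length change would be Σ αᵢΔT Lᵢ = 13×10⁻⁶×98×600 + 25.6×10⁻⁶×98×500 = 2.019 mm.
The walls prevent any net length change, so an axial force P (same in every segment) develops. Compatibility: P · Σ Lᵢ/(AᵢEᵢ) = δ_free.
The series flexibility is Σ Lᵢ/(AᵢEᵢ) = 600/(1375×209×10³) + 500/(2275×44×10³) = 7.083×10⁻⁶ mm/N.
P = 2.019 / 7.083×10⁻⁶ = 285000 N = 285 kN, compressive.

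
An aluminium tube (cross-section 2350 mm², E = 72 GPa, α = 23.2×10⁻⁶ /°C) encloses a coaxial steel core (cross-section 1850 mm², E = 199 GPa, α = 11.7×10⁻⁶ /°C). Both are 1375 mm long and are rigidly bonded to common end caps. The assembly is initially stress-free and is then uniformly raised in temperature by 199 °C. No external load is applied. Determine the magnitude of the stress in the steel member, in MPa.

σ ≈ 143 MPa (tensile)

Equilibrium of a rigid end plate with no external load gives equal and opposite internal forces ±P in the two members. Since α_{aluminium} > α_{steel}, heating drives the aluminium into compression and the steel into tension.
Equating the net (thermal + elastic) strains gives |α₁ − α₂|·ΔT = P·[1/(A₁E₁) + 1/(A₂E₂)].
|α₁ − α₂|·ΔT = 11.5×10⁻⁶ × 199 = 0.002289.
1/(A₁E₁) + 1/(A₂E₂) = 1/(2350×72×10³) + 1/(1850×199×10³) = 8.626×10⁻⁹ N⁻¹.
So P = 0.002289 / 8.626×10⁻⁹ = 265.3 kN.
σ_{steel} = P/A₂ = 265300/1850 = 143.4 MPa, tensile.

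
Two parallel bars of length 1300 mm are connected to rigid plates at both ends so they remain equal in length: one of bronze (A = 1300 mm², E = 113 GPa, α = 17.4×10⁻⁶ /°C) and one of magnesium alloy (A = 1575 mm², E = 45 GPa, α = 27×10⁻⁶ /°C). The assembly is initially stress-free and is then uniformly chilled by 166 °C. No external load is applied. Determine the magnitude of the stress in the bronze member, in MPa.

σ ≈ 58.6 MPa (compressive)

The magnesium alloy has the larger α, so on cooling it would change length more than the bronze if both were free. The rigid plates force a common final length, so the magnesium alloy is put into tension and the bronze into compression, with equal and opposite forces P (no external load).
Setting the final lengths equal and cancelling L: (α₁ − α₂)ΔT = P/(A₁E₁) + P/(A₂E₂).
|α₁ − α₂|·ΔT = 9.6×10⁻⁶ × 166 = 0.001594.
1/(A₁E₁) + 1/(A₂E₂) = 1/(1300×113×10³) + 1/(1575×45×10³) = 2.092×10⁻⁸ N⁻¹.
P = 0.001594 / 2.092×10⁻⁸ = 76190 N = 76.19 kN.
σ_{bronze} = P/A₁ = 76190/1300 = 58.61 MPa, compressive.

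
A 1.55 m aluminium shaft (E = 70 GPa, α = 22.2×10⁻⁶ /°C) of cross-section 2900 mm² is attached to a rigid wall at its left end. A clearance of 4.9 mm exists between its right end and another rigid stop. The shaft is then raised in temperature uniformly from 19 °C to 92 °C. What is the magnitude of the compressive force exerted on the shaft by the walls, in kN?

P ≈ 0 kN

Unrestrained expansion: δ_free = αΔT L = 22.2×10⁻⁶ × 73 × 1550 = 2.512 mm.
Since δ_free = 2.51 mm is less than the 4.9 mm gap, the shaft never touches the wall. No axial force develops.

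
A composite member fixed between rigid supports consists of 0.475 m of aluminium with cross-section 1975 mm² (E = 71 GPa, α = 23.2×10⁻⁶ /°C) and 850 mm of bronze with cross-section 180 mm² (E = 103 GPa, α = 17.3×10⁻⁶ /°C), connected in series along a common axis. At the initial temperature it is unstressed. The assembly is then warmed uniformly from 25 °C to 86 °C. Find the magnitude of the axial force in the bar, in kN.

If the supports were absent, the total length change would be Σ αᵢΔT Lᵢ = 23.2×10⁻⁶×61×475 + 17.3×10⁻⁶×61×850 = 1.569 mm.
Since the ends are fixed, an axial force P builds up, equal in every segment, with P · Σ Lᵢ/(AᵢEᵢ) = δ_free.
The series flexibility is Σ Lᵢ/(AᵢEᵢ) = 475/(1975×71×10³) + 850/(180×103×10³) = 4.923×10⁻⁵ mm/N.
P = 1.569 / 4.923×10⁻⁵ = 31870 N = 31.87 kN, compressive.

P ≈ 31.9 kN (compressive)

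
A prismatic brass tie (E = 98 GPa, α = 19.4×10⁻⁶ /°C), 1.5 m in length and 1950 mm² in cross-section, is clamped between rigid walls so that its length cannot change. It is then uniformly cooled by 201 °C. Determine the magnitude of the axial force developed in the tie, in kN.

P ≈ 745 kN (tensile)

The ends cannot move, so σ = EαΔT = 98×10³ × 19.4×10⁻⁶ × 201 = 382.1 MPa.
Then P = σA = 382.1 × 1950 mm² = 745.2 kN, tensile.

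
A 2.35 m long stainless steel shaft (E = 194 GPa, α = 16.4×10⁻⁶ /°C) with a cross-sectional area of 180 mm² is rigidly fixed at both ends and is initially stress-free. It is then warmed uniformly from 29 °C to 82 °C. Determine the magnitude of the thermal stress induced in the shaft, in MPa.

The supports are rigid, so the total axial strain is zero. The restrained thermal strain is ε = αΔT = 16.4×10⁻⁶ × 53 = 869.2×10⁻⁶.
σ = EαΔT = 194×10³ × 16.4×10⁻⁶ × 53 = 168.6 MPa (compressive; the shaft is trying to expand).

σ ≈ 169 MPa (compressive)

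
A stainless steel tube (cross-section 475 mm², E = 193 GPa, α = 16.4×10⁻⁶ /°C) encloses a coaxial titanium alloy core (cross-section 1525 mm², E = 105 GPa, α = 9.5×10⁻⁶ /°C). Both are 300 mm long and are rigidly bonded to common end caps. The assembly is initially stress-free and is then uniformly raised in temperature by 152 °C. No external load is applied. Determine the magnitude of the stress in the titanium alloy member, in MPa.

The stainless steel has the larger α, so on heating it would change length more than the titanium alloy if both were free. The rigid plates force a common final length, so the stainless steel is put into compression and the titanium alloy into tension, with equal and opposite forces P (no external load).
Equating the net (thermal + elastic) strains gives |α₁ − α₂|·ΔT = P·[1/(A₁E₁) + 1/(A₂E₂)].
|α₁ − α₂|·ΔT = 6.9×10⁻⁶ × 152 = 0.001049.
1/(A₁E₁) + 1/(A₂E₂) = 1/(475×193×10³) + 1/(1525×105×10³) = 1.715×10⁻⁸ N⁻¹.
P = 0.001049 / 1.715×10⁻⁸ = 61140 N = 61.14 kN.
σ_{titanium alloy} = P/A₂ = 61140/1525 = 40.09 MPa, tensile.

σ ≈ 40.1 MPa (tensile)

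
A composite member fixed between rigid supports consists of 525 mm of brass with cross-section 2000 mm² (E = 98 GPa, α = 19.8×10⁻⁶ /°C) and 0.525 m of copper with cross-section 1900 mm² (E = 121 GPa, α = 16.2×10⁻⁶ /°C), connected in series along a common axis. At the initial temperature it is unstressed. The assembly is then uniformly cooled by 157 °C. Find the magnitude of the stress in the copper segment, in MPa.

σ ≈ 315 MPa (tensile)

If the supports were absent, the total length change would be Σ αᵢΔT Lᵢ = 19.8×10⁻⁶×157×525 + 16.2×10⁻⁶×157×525 = 2.967 mm.
The walls prevent any net length change, so an axial force P (same in every segment) develops. Compatibility: P · Σ Lᵢ/(AᵢEᵢ) = δ_free.
The series flexibility is Σ Lᵢ/(AᵢEᵢ) = 525/(2000×98×10³) + 525/(1900×121×10³) = 4.962×10⁻⁶ mm/N.
So P = 2.967 / 4.962×10⁻⁶ = 598 kN, tensile.
σ_{copper} = P / A = 598000 / 1900 = 314.7 MPa.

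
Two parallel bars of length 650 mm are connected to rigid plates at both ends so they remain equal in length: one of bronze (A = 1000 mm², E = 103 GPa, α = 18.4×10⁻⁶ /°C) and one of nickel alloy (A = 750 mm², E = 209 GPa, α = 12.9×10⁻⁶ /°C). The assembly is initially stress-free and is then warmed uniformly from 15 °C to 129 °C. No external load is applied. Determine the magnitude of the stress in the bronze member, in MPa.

The bronze has the larger α, so on heating it would change length more than the nickel alloy if both were free. The rigid plates force a common final length, so the bronze is put into compression and the nickel alloy into tension, with equal and opposite forces P (no external load).
Setting the final lengths equal and cancelling L: (α₁ − α₂)ΔT = P/(A₁E₁) + P/(A₂E₂).
|α₁ − α₂|·ΔT = 5.5×10⁻⁶ × 114 = 0.000627.
1/(A₁E₁) + 1/(A₂E₂) = 1/(1000×103×10³) + 1/(750×209×10³) = 1.609×10⁻⁸ N⁻¹.
So P = 0.000627 / 1.609×10⁻⁸ = 38.97 kN.
σ_{bronze} = P/A₁ = 38970/1000 = 38.97 MPa, compressive.

σ ≈ 39 MPa (compressive)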